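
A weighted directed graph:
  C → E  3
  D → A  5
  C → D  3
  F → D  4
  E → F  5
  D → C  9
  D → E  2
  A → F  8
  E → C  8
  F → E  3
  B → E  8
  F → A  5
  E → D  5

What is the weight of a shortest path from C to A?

Candidate routes:
C -> D -> A: 3 + 5 = 8
C -> E -> F -> A: 3 + 5 + 5 = 13
C -> E -> D -> A: 3 + 5 + 5 = 13
C -> D -> E -> F -> A: 3 + 2 + 5 + 5 = 15
C -> E -> F -> D -> A: 3 + 5 + 4 + 5 = 17
Best route has total 8.

8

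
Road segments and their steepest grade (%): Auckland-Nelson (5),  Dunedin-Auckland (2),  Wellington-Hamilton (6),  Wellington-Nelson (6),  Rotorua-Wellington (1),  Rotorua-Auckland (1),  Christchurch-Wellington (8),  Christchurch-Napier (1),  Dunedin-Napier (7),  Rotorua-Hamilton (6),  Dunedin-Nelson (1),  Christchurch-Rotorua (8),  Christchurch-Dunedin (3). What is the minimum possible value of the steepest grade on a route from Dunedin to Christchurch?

Checking several routes:
Dunedin -> Napier -> Christchurch: max(7, 1) = 7
Dunedin -> Auckland -> Nelson -> Wellington -> Rotorua -> Christchurch: max(2, 5, 6, 1, 8) = 8
Dunedin -> Christchurch: max(3) = 3
Best route has worst link 3%.

3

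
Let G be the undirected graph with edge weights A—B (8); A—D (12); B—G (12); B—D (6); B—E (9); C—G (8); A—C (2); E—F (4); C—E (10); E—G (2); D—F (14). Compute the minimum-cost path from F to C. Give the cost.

14

A few of the F→C routes:
F → E → C: 4 + 10 = 14
F → E → G → C: 4 + 2 + 8 = 14
F → E → B → A → C: 4 + 9 + 8 + 2 = 23
The minimum is 14.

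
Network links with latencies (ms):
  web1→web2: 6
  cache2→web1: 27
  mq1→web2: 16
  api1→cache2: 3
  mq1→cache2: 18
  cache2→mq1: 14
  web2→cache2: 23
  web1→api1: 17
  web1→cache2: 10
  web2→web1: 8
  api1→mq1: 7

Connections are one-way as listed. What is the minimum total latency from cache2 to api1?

Routes from cache2 to api1:
cache2 -> mq1 -> web2 -> web1 -> api1: 14 + 16 + 8 + 17 = 55
cache2 -> web1 -> api1: 27 + 17 = 44
Shortest: 44 ms.

44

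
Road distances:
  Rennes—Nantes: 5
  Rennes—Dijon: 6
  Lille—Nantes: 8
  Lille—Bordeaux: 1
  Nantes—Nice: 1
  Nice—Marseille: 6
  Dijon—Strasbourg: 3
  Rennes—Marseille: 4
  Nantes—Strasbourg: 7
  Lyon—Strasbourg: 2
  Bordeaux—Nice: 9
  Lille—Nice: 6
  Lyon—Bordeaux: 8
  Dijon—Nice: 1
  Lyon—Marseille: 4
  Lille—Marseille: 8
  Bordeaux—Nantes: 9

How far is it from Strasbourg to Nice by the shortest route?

Comparing a few candidate routes:
Strasbourg → Dijon → Nice: 3 + 1 = 4
Strasbourg → Lyon → Marseille → Nice: 2 + 4 + 6 = 12
Strasbourg → Dijon → Rennes → Nantes → Nice: 3 + 6 + 5 + 1 = 15
Strasbourg → Nantes → Nice: 7 + 1 = 8
Best route has total 4.

4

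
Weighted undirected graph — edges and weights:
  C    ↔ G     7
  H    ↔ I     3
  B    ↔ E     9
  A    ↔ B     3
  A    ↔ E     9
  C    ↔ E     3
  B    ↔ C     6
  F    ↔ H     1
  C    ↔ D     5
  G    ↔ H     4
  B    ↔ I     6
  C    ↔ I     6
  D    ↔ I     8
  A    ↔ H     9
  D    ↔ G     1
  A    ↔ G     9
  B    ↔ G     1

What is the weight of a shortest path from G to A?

4

Some routes from G to A:
G → H → A: 4 + 9 = 13
G → A: 9
G → B → A: 1 + 3 = 4
Best route has total 4.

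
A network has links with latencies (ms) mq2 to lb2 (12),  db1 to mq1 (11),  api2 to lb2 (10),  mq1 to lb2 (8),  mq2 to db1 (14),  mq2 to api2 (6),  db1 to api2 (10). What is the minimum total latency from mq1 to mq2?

Checking several routes:
mq1→lb2→api2→mq2: 8 + 10 + 6 = 24
mq1→db1→mq2: 11 + 14 = 25
mq1→db1→api2→mq2: 11 + 10 + 6 = 27
mq1→lb2→mq2: 8 + 12 = 20
Best route has total 20 ms.

20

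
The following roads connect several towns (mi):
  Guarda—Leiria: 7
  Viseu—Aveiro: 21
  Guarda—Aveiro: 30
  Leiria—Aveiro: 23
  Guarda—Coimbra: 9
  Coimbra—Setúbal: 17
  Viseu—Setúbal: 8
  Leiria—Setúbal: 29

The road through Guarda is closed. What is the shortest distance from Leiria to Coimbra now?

Paths from Leiria to Coimbra avoiding Guarda:
Leiria - Setúbal - Coimbra: 29 + 17 = 46
Leiria - Aveiro - Viseu - Setúbal - Coimbra: 23 + 21 + 8 + 17 = 69
Best route has total 46 mi.

46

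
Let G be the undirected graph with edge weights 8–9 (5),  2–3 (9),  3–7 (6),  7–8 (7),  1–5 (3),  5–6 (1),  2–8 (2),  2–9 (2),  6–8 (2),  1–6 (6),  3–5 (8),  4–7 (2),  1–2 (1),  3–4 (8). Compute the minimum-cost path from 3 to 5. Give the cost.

8

Checking several routes:
3-7-8-2-1-5: 6 + 7 + 2 + 1 + 3 = 19
3-2-1-6-5: 9 + 1 + 6 + 1 = 17
3-2-8-6-5: 9 + 2 + 2 + 1 = 14
3-7-8-6-5: 6 + 7 + 2 + 1 = 16
3-2-1-5: 9 + 1 + 3 = 13
3-5: 8
Shortest: 8.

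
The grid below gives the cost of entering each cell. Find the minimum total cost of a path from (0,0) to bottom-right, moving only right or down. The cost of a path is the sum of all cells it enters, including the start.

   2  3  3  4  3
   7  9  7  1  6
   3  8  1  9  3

22

One optimal route is (0,0) → (0,1) → (0,2) → (0,3) → (1,3) → (1,4) → (2,4).
Its cost is 2 + 3 + 3 + 4 + 1 + 6 + 3 = 22.
(Top row then right column would cost 24.)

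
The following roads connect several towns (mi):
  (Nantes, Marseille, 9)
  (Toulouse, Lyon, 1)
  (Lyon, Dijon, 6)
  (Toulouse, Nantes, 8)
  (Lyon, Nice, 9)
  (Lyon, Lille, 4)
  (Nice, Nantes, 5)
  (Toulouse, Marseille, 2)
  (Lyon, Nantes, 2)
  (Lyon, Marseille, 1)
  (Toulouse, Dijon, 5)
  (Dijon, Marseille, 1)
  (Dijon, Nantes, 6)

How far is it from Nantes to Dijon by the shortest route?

4

Comparing a few candidate routes:
Nantes-Lyon-Toulouse-Marseille-Dijon: 2 + 1 + 2 + 1 = 6
Nantes-Dijon: 6
Nantes-Lyon-Marseille-Dijon: 2 + 1 + 1 = 4
The minimum is 4 mi.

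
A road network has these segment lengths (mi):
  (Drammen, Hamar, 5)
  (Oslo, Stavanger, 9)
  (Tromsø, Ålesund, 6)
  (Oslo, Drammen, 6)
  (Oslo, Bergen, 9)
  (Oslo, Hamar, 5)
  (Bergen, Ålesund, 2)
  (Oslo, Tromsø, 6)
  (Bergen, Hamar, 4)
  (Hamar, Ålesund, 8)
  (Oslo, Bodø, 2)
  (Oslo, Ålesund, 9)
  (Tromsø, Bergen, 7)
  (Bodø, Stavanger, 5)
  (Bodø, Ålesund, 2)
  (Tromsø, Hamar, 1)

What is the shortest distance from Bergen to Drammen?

9

A few of the Bergen→Drammen routes:
Bergen -> Ålesund -> Bodø -> Oslo -> Drammen: 2 + 2 + 2 + 6 = 12
Bergen -> Tromsø -> Hamar -> Drammen: 7 + 1 + 5 = 13
Bergen -> Hamar -> Drammen: 4 + 5 = 9
Bergen -> Ålesund -> Tromsø -> Hamar -> Drammen: 2 + 6 + 1 + 5 = 14
Best route has total 9 mi.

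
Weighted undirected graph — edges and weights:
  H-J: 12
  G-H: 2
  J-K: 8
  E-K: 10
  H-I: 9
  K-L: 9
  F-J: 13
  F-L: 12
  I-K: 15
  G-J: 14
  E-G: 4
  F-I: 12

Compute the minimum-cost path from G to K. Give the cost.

Comparing a few candidate routes:
G→E→K: 4 + 10 = 14
G→H→I→F→J→K: 2 + 9 + 12 + 13 + 8 = 44
G→H→J→K: 2 + 12 + 8 = 22
G→J→K: 14 + 8 = 22
G→H→I→K: 2 + 9 + 15 = 26
G→H→I→F→L→K: 2 + 9 + 12 + 12 + 9 = 44
Best route has total 14.

14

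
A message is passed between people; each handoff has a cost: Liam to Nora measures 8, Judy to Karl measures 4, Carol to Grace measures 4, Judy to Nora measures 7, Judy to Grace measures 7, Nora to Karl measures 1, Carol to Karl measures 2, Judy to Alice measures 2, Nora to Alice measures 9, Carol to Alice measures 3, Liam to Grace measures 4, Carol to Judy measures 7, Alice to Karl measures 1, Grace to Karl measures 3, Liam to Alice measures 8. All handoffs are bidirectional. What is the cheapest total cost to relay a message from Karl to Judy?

3

Checking several routes:
Karl - Carol - Alice - Judy: 2 + 3 + 2 = 7
Karl - Alice - Judy: 1 + 2 = 3
Karl - Judy: 4
Karl - Carol - Judy: 2 + 7 = 9
Karl - Nora - Judy: 1 + 7 = 8
The minimum is 3.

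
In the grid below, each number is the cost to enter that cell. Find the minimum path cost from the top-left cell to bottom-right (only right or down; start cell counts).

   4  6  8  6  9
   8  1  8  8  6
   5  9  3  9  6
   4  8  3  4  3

32

Cheapest: [0,0]→[0,1]→[1,1]→[1,2]→[2,2]→[3,2]→[3,3]→[3,4]
  4 + 6 + 1 + 8 + 3 + 3 + 4 + 3 = 32
For comparison, the top-then-right route costs 48.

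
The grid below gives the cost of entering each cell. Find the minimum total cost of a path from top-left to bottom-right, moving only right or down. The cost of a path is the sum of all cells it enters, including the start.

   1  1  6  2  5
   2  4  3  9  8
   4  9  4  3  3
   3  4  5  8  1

Take (0,0) -> (0,1) -> (1,1) -> (1,2) -> (2,2) -> (2,3) -> (2,4) -> (3,4) for a total of 1 + 1 + 4 + 3 + 4 + 3 + 3 + 1 = 20.
For comparison, the top-then-right route costs 27.

20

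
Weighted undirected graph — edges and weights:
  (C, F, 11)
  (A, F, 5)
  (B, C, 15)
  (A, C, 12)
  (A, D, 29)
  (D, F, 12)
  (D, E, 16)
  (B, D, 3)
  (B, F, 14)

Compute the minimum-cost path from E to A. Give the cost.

33

Some routes from E to A:
E → D → A: 16 + 29 = 45
E → D → F → C → A: 16 + 12 + 11 + 12 = 51
E → D → B → F → A: 16 + 3 + 14 + 5 = 38
E → D → F → A: 16 + 12 + 5 = 33
E → D → B → C → F → A: 16 + 3 + 15 + 11 + 5 = 50
E → D → B → C → A: 16 + 3 + 15 + 12 = 46
The minimum is 33.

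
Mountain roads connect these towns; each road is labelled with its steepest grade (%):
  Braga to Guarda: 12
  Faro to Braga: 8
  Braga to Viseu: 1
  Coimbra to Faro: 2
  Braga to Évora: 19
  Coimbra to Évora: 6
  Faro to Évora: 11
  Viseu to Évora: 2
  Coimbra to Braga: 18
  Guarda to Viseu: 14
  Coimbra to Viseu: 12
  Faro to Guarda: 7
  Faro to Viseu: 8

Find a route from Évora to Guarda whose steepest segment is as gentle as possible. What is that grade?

Some routes from Évora to Guarda:
Évora → Viseu → Faro → Guarda: max(2, 8, 7) = 8
Évora → Viseu → Faro → Braga → Guarda: max(2, 8, 8, 12) = 12
Évora → Viseu → Braga → Faro → Guarda: max(2, 1, 8, 7) = 8
Évora → Faro → Guarda: max(11, 7) = 11
Évora → Coimbra → Faro → Guarda: max(6, 2, 7) = 7
Évora → Viseu → Coimbra → Faro → Guarda: max(2, 12, 2, 7) = 12
Best route has worst link 7%.

7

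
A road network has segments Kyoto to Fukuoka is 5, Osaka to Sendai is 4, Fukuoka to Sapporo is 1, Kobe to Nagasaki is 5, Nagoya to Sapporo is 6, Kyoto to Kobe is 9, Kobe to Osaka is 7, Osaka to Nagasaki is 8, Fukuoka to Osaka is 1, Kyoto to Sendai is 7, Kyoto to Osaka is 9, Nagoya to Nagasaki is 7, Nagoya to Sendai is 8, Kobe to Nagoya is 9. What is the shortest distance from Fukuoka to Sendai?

Checking several routes:
Fukuoka -> Osaka -> Sendai: 1 + 4 = 5
Fukuoka -> Kyoto -> Sendai: 5 + 7 = 12
Fukuoka -> Osaka -> Kyoto -> Sendai: 1 + 9 + 7 = 17
Fukuoka -> Sapporo -> Nagoya -> Sendai: 1 + 6 + 8 = 15
Best route has total 5.

5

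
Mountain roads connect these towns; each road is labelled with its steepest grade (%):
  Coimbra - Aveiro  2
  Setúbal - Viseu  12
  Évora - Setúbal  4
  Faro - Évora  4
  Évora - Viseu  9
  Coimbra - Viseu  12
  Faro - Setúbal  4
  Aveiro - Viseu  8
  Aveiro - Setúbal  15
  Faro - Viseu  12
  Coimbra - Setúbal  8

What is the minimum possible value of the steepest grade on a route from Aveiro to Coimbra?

A few of the Aveiro→Coimbra routes:
Aveiro→Coimbra: max(2) = 2
Aveiro→Viseu→Faro→Évora→Setúbal→Coimbra: max(8, 12, 4, 4, 8) = 12
Aveiro→Viseu→Coimbra: max(8, 12) = 12
Aveiro→Viseu→Évora→Faro→Setúbal→Coimbra: max(8, 9, 4, 4, 8) = 9
Aveiro→Viseu→Évora→Setúbal→Coimbra: max(8, 9, 4, 8) = 9
The minimum achievable maximum is 2%.

2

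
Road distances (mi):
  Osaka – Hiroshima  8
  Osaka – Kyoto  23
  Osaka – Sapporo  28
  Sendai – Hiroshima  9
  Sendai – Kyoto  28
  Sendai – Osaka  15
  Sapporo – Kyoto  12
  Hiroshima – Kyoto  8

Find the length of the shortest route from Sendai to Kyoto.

Some routes from Sendai to Kyoto:
Sendai→Osaka→Sapporo→Kyoto: 15 + 28 + 12 = 55
Sendai→Osaka→Hiroshima→Kyoto: 15 + 8 + 8 = 31
Sendai→Osaka→Kyoto: 15 + 23 = 38
Sendai→Hiroshima→Kyoto: 9 + 8 = 17
Sendai→Hiroshima→Osaka→Kyoto: 9 + 8 + 23 = 40
Sendai→Kyoto: 28
Best route has total 17 mi.

17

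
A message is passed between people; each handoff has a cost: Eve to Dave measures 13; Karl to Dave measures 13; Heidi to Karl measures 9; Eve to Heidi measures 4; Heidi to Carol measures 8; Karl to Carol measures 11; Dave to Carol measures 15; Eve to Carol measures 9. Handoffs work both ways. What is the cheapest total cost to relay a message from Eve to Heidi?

A few of the Eve→Heidi routes:
Eve-Carol-Heidi: 9 + 8 = 17
Eve-Heidi: 4
Eve-Dave-Karl-Heidi: 13 + 13 + 9 = 35
Eve-Carol-Karl-Heidi: 9 + 11 + 9 = 29
Shortest: 4.

4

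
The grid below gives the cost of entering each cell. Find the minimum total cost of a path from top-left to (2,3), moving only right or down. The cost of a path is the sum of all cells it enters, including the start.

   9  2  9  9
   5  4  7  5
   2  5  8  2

29

Path (0,0) → (0,1) → (1,1) → (1,2) → (1,3) → (2,3): 9 + 2 + 4 + 7 + 5 + 2 = 29.
(Top row then right column would cost 36.)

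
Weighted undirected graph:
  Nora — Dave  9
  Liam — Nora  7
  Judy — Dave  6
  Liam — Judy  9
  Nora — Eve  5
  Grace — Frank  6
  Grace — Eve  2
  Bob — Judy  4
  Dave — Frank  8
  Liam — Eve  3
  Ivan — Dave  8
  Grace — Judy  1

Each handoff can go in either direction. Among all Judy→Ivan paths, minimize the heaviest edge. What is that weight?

8

Checking several routes:
Judy→Liam→Nora→Eve→Grace→Frank→Dave→Ivan: max(9, 7, 5, 2, 6, 8, 8) = 9
Judy→Liam→Eve→Grace→Frank→Dave→Ivan: max(9, 3, 2, 6, 8, 8) = 9
Judy→Grace→Frank→Dave→Ivan: max(1, 6, 8, 8) = 8
Judy→Dave→Ivan: max(6, 8) = 8
Judy→Liam→Nora→Dave→Ivan: max(9, 7, 9, 8) = 9
Judy→Liam→Eve→Nora→Dave→Ivan: max(9, 3, 5, 9, 8) = 9
Best route has worst link 8.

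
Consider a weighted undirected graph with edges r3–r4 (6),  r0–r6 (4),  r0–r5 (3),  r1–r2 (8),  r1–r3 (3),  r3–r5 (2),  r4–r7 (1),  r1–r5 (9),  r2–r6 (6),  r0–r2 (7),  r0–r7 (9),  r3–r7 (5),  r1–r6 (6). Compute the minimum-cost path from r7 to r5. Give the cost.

7

Comparing a few candidate routes:
r7 -> r4 -> r3 -> r5: 1 + 6 + 2 = 9
r7 -> r4 -> r3 -> r1 -> r5: 1 + 6 + 3 + 9 = 19
r7 -> r3 -> r5: 5 + 2 = 7
r7 -> r3 -> r1 -> r5: 5 + 3 + 9 = 17
r7 -> r0 -> r5: 9 + 3 = 12
The minimum is 7.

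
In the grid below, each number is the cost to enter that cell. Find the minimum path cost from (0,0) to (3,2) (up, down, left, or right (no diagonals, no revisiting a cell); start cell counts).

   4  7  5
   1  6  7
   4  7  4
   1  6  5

Cheapest: (0,0) → (1,0) → (2,0) → (3,0) → (3,1) → (3,2)
  4 + 1 + 4 + 1 + 6 + 5 = 21

21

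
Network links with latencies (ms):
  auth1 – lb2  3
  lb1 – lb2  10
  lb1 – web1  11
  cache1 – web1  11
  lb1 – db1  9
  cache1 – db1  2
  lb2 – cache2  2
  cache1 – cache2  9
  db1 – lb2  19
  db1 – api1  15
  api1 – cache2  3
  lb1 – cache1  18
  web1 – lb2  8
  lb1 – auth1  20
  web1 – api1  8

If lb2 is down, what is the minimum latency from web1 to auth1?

31

Checking several routes:
web1 -> cache1 -> lb1 -> auth1: 11 + 18 + 20 = 49
web1 -> lb1 -> auth1: 11 + 20 = 31
web1 -> api1 -> cache2 -> cache1 -> lb1 -> auth1: 8 + 3 + 9 + 18 + 20 = 58
web1 -> api1 -> db1 -> lb1 -> auth1: 8 + 15 + 9 + 20 = 52
web1 -> api1 -> cache2 -> cache1 -> db1 -> lb1 -> auth1: 8 + 3 + 9 + 2 + 9 + 20 = 51
web1 -> cache1 -> db1 -> lb1 -> auth1: 11 + 2 + 9 + 20 = 42
Best route has total 31 ms.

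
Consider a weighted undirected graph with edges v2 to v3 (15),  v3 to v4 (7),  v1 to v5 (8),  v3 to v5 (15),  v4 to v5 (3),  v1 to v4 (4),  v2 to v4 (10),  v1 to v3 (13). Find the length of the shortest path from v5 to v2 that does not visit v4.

30

Candidate routes:
v5-v1-v3-v2: 8 + 13 + 15 = 36
v5-v3-v2: 15 + 15 = 30
Shortest: 30.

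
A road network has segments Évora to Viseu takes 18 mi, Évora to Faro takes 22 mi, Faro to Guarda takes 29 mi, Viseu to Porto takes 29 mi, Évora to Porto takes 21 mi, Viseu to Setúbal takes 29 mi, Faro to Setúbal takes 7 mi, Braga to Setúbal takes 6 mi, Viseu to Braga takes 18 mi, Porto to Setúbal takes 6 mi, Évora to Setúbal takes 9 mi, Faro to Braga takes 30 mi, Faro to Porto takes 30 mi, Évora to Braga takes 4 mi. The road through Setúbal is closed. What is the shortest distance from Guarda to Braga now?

55

Checking several routes:
Guarda → Faro → Évora → Braga: 29 + 22 + 4 = 55
Guarda → Faro → Braga: 29 + 30 = 59
Guarda → Faro → Porto → Évora → Braga: 29 + 30 + 21 + 4 = 84
Guarda → Faro → Évora → Viseu → Braga: 29 + 22 + 18 + 18 = 87
Guarda → Faro → Porto → Viseu → Évora → Braga: 29 + 30 + 29 + 18 + 4 = 110
Guarda → Faro → Porto → Viseu → Braga: 29 + 30 + 29 + 18 = 106
Shortest: 55 mi.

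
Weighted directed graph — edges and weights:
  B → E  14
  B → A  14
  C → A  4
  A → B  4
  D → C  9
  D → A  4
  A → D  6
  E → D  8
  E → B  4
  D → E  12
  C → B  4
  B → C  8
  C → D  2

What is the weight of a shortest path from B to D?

Some routes from B to D:
B → C → D: 8 + 2 = 10
B → C → A → D: 8 + 4 + 6 = 18
B → A → D: 14 + 6 = 20
Best route has total 10.

10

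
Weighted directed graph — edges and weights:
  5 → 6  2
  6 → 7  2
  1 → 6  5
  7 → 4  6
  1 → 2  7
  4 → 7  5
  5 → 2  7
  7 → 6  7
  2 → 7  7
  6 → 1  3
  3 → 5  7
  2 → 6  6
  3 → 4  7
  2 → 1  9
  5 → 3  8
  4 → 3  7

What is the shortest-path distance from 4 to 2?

Paths from 4 to 2:
4 → 3 → 5 → 6 → 1 → 2: 7 + 7 + 2 + 3 + 7 = 26
4 → 3 → 5 → 2: 7 + 7 + 7 = 21
4 → 7 → 6 → 1 → 2: 5 + 7 + 3 + 7 = 22
The minimum is 21.

21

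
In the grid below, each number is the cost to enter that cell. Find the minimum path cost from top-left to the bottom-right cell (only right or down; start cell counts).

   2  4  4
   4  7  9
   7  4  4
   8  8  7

28

Path (0,0) → (0,1) → (1,1) → (2,1) → (2,2) → (3,2): 2 + 4 + 7 + 4 + 4 + 7 = 28.
(Top row then right column would cost 30.)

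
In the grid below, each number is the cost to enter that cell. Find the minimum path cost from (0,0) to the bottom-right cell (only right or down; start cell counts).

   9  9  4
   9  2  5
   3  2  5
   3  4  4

30

Cheapest: (0,0) -> (0,1) -> (1,1) -> (2,1) -> (3,1) -> (3,2)
  9 + 9 + 2 + 2 + 4 + 4 = 30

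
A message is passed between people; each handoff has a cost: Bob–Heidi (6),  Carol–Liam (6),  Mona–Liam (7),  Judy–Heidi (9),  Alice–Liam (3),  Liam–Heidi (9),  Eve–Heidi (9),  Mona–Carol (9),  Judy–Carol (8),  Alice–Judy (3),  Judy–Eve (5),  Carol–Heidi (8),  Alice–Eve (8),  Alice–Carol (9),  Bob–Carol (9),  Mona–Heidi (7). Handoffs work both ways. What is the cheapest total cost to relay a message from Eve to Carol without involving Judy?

A few of the Eve→Carol routes:
Eve-Heidi-Liam-Carol: 9 + 9 + 6 = 24
Eve-Heidi-Carol: 9 + 8 = 17
Eve-Alice-Carol: 8 + 9 = 17
Eve-Alice-Liam-Carol: 8 + 3 + 6 = 17
Eve-Heidi-Bob-Carol: 9 + 6 + 9 = 24
The minimum is 17.

17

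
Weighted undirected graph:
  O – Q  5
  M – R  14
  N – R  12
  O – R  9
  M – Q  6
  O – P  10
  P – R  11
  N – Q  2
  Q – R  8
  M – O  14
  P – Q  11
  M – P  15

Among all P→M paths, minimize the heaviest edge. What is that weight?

A few of the P→M routes:
P -> R -> O -> Q -> M: max(11, 9, 5, 6) = 11
P -> O -> R -> Q -> M: max(10, 9, 8, 6) = 10
P -> O -> Q -> M: max(10, 5, 6) = 10
The minimum achievable maximum is 10.

10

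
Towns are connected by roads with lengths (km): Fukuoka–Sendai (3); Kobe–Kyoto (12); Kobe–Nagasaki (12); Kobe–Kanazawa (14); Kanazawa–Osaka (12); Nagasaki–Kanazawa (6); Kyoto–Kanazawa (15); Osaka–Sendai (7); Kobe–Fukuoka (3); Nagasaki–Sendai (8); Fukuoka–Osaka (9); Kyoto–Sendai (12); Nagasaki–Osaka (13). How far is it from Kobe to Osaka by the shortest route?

12

Some routes from Kobe to Osaka:
Kobe→Nagasaki→Osaka: 12 + 13 = 25
Kobe→Fukuoka→Sendai→Osaka: 3 + 3 + 7 = 13
Kobe→Fukuoka→Osaka: 3 + 9 = 12
Kobe→Kanazawa→Osaka: 14 + 12 = 26
Best route has total 12 km.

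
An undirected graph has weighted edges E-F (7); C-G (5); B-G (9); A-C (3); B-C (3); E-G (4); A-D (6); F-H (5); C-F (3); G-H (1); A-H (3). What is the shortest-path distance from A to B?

Comparing a few candidate routes:
A → H → G → C → B: 3 + 1 + 5 + 3 = 12
A → H → G → B: 3 + 1 + 9 = 13
A → C → B: 3 + 3 = 6
Best route has total 6.

6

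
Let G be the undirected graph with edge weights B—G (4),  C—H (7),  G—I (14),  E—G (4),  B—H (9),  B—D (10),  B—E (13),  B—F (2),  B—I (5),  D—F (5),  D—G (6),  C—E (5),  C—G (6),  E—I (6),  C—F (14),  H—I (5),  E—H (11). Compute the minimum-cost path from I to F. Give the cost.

7

A few of the I→F routes:
I -> E -> G -> B -> F: 6 + 4 + 4 + 2 = 16
I -> B -> D -> F: 5 + 10 + 5 = 20
I -> B -> F: 5 + 2 = 7
I -> G -> B -> F: 14 + 4 + 2 = 20
I -> H -> B -> F: 5 + 9 + 2 = 16
I -> B -> G -> D -> F: 5 + 4 + 6 + 5 = 20
Best route has total 7.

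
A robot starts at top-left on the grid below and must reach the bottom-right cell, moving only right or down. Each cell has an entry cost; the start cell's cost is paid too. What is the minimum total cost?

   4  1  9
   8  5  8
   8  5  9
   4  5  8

28

One optimal route is r0c0 -> r0c1 -> r1c1 -> r2c1 -> r3c1 -> r3c2.
Its cost is 4 + 1 + 5 + 5 + 5 + 8 = 28.
For comparison, the top-then-right route costs 39.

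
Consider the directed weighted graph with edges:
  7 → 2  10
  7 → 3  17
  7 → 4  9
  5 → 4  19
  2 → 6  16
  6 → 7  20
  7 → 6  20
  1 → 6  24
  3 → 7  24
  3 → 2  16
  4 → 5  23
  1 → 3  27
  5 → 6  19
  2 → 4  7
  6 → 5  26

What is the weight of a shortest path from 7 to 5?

32

Comparing a few candidate routes:
7 → 2 → 4 → 5: 10 + 7 + 23 = 40
7 → 6 → 5: 20 + 26 = 46
7 → 4 → 5: 9 + 23 = 32
The minimum is 32.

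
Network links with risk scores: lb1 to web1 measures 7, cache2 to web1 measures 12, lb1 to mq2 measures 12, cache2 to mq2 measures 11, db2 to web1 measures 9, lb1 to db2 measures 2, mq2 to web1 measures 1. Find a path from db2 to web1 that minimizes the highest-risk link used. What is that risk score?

7

Candidate routes:
db2→web1: max(9) = 9
db2→lb1→mq2→web1: max(2, 12, 1) = 12
db2→lb1→mq2→cache2→web1: max(2, 12, 11, 12) = 12
db2→lb1→web1: max(2, 7) = 7
Best route has worst link 7.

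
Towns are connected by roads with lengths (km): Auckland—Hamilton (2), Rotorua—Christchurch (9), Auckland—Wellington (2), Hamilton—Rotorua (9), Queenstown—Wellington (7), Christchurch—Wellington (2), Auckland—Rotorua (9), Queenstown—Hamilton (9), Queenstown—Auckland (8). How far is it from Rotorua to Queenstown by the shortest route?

17

Comparing a few candidate routes:
Rotorua - Auckland - Wellington - Queenstown: 9 + 2 + 7 = 18
Rotorua - Auckland - Queenstown: 9 + 8 = 17
Rotorua - Hamilton - Auckland - Queenstown: 9 + 2 + 8 = 19
Rotorua - Hamilton - Auckland - Wellington - Queenstown: 9 + 2 + 2 + 7 = 20
Rotorua - Christchurch - Wellington - Queenstown: 9 + 2 + 7 = 18
Rotorua - Hamilton - Queenstown: 9 + 9 = 18
Best route has total 17 km.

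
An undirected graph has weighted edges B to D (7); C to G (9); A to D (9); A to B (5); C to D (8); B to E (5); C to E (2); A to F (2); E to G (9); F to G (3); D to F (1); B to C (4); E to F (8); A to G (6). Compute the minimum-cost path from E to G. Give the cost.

Comparing a few candidate routes:
E -> C -> D -> F -> G: 2 + 8 + 1 + 3 = 14
E -> G: 9
E -> F -> G: 8 + 3 = 11
E -> C -> G: 2 + 9 = 11
E -> B -> A -> F -> G: 5 + 5 + 2 + 3 = 15
Best route has total 9.

9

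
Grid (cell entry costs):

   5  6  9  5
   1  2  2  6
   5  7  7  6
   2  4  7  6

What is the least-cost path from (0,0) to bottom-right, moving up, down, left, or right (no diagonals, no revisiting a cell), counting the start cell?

Cheapest: [0,0] -> [1,0] -> [1,1] -> [1,2] -> [1,3] -> [2,3] -> [3,3]
  5 + 1 + 2 + 2 + 6 + 6 + 6 = 28

28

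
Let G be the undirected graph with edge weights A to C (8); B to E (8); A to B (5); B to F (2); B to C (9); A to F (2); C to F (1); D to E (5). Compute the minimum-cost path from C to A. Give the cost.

3

Paths from C to A:
C -> B -> F -> A: 9 + 2 + 2 = 13
C -> B -> A: 9 + 5 = 14
C -> F -> A: 1 + 2 = 3
C -> A: 8
C -> F -> B -> A: 1 + 2 + 5 = 8
Best route has total 3.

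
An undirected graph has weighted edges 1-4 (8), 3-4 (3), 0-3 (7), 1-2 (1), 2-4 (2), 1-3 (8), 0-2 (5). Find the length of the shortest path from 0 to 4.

7

Checking several routes:
0→3→1→2→4: 7 + 8 + 1 + 2 = 18
0→2→1→3→4: 5 + 1 + 8 + 3 = 17
0→3→4: 7 + 3 = 10
0→2→4: 5 + 2 = 7
0→2→1→4: 5 + 1 + 8 = 14
Shortest: 7.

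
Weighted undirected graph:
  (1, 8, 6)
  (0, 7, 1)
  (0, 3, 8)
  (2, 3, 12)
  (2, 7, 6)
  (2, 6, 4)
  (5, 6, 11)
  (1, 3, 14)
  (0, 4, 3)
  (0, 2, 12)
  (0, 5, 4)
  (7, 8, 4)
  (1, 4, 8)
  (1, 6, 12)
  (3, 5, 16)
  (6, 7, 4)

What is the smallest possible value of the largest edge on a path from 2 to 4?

Some routes from 2 to 4:
2 → 6 → 7 → 0 → 4: max(4, 4, 1, 3) = 4
2 → 6 → 5 → 0 → 4: max(4, 11, 4, 3) = 11
2 → 7 → 0 → 4: max(6, 1, 3) = 6
2 → 6 → 7 → 8 → 1 → 4: max(4, 4, 4, 6, 8) = 8
2 → 6 → 5 → 0 → 7 → 8 → 1 → 4: max(4, 11, 4, 1, 4, 6, 8) = 11
2 → 7 → 8 → 1 → 4: max(6, 4, 6, 8) = 8
Best route has worst link 4.

4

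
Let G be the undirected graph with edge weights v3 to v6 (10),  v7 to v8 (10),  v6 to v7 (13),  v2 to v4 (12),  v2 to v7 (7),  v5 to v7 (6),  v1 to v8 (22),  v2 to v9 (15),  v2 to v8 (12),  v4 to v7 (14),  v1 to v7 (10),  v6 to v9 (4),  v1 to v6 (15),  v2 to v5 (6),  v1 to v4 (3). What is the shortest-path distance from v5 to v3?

29

Comparing a few candidate routes:
v5 -> v2 -> v7 -> v6 -> v3: 6 + 7 + 13 + 10 = 36
v5 -> v7 -> v6 -> v3: 6 + 13 + 10 = 29
v5 -> v2 -> v9 -> v6 -> v3: 6 + 15 + 4 + 10 = 35
v5 -> v7 -> v2 -> v9 -> v6 -> v3: 6 + 7 + 15 + 4 + 10 = 42
v5 -> v7 -> v1 -> v6 -> v3: 6 + 10 + 15 + 10 = 41
Shortest: 29.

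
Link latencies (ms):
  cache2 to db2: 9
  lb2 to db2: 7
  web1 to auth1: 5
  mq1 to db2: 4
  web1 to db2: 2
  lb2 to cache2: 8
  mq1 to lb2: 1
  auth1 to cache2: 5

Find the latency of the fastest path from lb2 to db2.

Paths from lb2 to db2:
lb2 → mq1 → db2: 1 + 4 = 5
lb2 → db2: 7
lb2 → cache2 → db2: 8 + 9 = 17
lb2 → cache2 → auth1 → web1 → db2: 8 + 5 + 5 + 2 = 20
The minimum is 5 ms.

5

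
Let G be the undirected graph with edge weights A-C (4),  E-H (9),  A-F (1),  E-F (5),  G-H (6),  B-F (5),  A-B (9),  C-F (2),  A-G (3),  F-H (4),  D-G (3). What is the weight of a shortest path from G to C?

Comparing a few candidate routes:
G - A - B - F - C: 3 + 9 + 5 + 2 = 19
G - H - F - C: 6 + 4 + 2 = 12
G - H - F - A - C: 6 + 4 + 1 + 4 = 15
G - A - C: 3 + 4 = 7
G - A - F - C: 3 + 1 + 2 = 6
The minimum is 6.

6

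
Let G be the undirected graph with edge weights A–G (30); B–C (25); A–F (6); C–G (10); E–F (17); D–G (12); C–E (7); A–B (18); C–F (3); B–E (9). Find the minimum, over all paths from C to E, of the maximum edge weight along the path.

7

Checking several routes:
C → F → A → B → E: max(3, 6, 18, 9) = 18
C → B → A → F → E: max(25, 18, 6, 17) = 25
C → G → A → B → E: max(10, 30, 18, 9) = 30
C → B → E: max(25, 9) = 25
C → E: max(7) = 7
C → F → E: max(3, 17) = 17
Smallest bottleneck: 7.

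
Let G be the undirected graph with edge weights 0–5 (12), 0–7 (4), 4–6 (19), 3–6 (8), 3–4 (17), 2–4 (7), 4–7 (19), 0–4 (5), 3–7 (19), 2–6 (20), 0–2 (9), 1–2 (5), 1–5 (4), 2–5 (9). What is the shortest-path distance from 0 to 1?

14

Checking several routes:
0 - 2 - 5 - 1: 9 + 9 + 4 = 22
0 - 4 - 2 - 1: 5 + 7 + 5 = 17
0 - 2 - 1: 9 + 5 = 14
0 - 5 - 1: 12 + 4 = 16
Best route has total 14.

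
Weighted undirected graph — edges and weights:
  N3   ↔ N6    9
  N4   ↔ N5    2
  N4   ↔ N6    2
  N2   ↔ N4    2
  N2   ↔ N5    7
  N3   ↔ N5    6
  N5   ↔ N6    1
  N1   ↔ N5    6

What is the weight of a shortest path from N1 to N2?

10

Candidate routes:
N1 -> N5 -> N4 -> N2: 6 + 2 + 2 = 10
N1 -> N5 -> N3 -> N6 -> N4 -> N2: 6 + 6 + 9 + 2 + 2 = 25
N1 -> N5 -> N6 -> N4 -> N2: 6 + 1 + 2 + 2 = 11
N1 -> N5 -> N2: 6 + 7 = 13
The minimum is 10.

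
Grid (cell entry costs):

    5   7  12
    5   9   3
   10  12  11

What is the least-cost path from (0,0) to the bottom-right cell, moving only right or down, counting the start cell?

Take [0,0]→[1,0]→[1,1]→[1,2]→[2,2] for a total of 5 + 5 + 9 + 3 + 11 = 33.
(Top row then right column would cost 38.)

33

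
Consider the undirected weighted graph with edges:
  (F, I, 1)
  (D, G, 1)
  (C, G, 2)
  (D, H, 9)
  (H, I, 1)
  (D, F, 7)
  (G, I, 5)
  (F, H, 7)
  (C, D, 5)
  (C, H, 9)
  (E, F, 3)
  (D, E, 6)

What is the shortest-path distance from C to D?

3

Comparing a few candidate routes:
C → G → D: 2 + 1 = 3
C → D: 5
C → G → I → F → D: 2 + 5 + 1 + 7 = 15
Shortest: 3.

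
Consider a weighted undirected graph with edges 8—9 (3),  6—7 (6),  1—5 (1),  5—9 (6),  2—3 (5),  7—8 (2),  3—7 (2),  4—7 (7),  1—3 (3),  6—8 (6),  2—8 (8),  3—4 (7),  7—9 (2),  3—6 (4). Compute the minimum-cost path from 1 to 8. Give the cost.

7

A few of the 1→8 routes:
1-5-9-7-8: 1 + 6 + 2 + 2 = 11
1-3-6-7-8: 3 + 4 + 6 + 2 = 15
1-3-7-8: 3 + 2 + 2 = 7
1-3-7-9-8: 3 + 2 + 2 + 3 = 10
1-5-9-8: 1 + 6 + 3 = 10
1-3-6-8: 3 + 4 + 6 = 13
Best route has total 7.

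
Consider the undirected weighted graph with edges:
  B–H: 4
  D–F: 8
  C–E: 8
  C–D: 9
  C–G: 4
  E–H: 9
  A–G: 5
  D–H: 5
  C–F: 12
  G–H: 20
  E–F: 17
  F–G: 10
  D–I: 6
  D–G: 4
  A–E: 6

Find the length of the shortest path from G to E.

A few of the G→E routes:
G -> D -> H -> E: 4 + 5 + 9 = 18
G -> A -> E: 5 + 6 = 11
G -> F -> E: 10 + 17 = 27
G -> C -> D -> H -> E: 4 + 9 + 5 + 9 = 27
G -> C -> E: 4 + 8 = 12
G -> D -> C -> E: 4 + 9 + 8 = 21
Best route has total 11.

11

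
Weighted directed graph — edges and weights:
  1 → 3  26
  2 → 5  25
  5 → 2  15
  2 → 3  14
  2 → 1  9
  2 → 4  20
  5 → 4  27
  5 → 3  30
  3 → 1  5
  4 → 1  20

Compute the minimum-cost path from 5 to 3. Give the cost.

29

Some routes from 5 to 3:
5 -> 4 -> 1 -> 3: 27 + 20 + 26 = 73
5 -> 3: 30
5 -> 2 -> 3: 15 + 14 = 29
5 -> 2 -> 1 -> 3: 15 + 9 + 26 = 50
The minimum is 29.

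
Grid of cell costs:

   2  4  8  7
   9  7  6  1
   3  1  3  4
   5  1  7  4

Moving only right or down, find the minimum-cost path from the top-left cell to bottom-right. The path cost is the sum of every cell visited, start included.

One optimal route is (0,0)→(0,1)→(1,1)→(2,1)→(2,2)→(2,3)→(3,3).
Its cost is 2 + 4 + 7 + 1 + 3 + 4 + 4 = 25.
For comparison, the top-then-right route costs 30.

25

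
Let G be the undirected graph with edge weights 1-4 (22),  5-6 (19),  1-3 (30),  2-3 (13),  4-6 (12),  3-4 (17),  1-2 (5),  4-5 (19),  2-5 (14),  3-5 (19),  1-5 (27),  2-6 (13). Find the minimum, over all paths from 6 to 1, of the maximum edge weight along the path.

13

Some routes from 6 to 1:
6-5-2-1: max(19, 14, 5) = 19
6-5-3-2-1: max(19, 19, 13, 5) = 19
6-4-3-2-1: max(12, 17, 13, 5) = 17
6-2-1: max(13, 5) = 13
The minimum achievable maximum is 13.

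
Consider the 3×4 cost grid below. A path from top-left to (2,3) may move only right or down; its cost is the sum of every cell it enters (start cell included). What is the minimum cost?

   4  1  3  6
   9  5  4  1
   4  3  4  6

Path (0,0) → (0,1) → (0,2) → (1,2) → (1,3) → (2,3): 4 + 1 + 3 + 4 + 1 + 6 = 19.

19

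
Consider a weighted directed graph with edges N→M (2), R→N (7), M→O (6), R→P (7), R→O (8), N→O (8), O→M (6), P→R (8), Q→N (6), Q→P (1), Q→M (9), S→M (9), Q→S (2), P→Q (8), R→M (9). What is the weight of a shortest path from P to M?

16

Checking several routes:
P → Q → M: 8 + 9 = 17
P → R → N → M: 8 + 7 + 2 = 17
P → Q → N → M: 8 + 6 + 2 = 16
Best route has total 16.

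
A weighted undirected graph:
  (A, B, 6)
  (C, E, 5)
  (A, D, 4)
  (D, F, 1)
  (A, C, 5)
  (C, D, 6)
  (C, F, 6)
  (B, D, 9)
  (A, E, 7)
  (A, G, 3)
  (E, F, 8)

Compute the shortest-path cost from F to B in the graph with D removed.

Routes from F to B avoiding D:
F-E-C-A-B: 8 + 5 + 5 + 6 = 24
F-C-A-B: 6 + 5 + 6 = 17
F-E-A-B: 8 + 7 + 6 = 21
F-C-E-A-B: 6 + 5 + 7 + 6 = 24
Shortest: 17.

17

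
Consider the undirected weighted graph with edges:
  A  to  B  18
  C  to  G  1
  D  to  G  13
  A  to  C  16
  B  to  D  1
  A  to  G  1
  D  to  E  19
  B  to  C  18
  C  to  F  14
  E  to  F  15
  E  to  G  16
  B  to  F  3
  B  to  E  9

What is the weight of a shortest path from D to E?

Checking several routes:
D - B - F - E: 1 + 3 + 15 = 19
D - E: 19
D - B - F - C - G - E: 1 + 3 + 14 + 1 + 16 = 35
D - B - E: 1 + 9 = 10
D - B - A - G - E: 1 + 18 + 1 + 16 = 36
D - G - E: 13 + 16 = 29
Shortest: 10.

10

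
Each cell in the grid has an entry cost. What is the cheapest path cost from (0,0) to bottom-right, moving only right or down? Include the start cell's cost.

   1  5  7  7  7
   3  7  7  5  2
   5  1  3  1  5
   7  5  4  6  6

Best path: r0c0 -> r1c0 -> r2c0 -> r2c1 -> r2c2 -> r2c3 -> r2c4 -> r3c4
Cost: 1 + 3 + 5 + 1 + 3 + 1 + 5 + 6 = 25
For comparison, the top-then-right route costs 40.

25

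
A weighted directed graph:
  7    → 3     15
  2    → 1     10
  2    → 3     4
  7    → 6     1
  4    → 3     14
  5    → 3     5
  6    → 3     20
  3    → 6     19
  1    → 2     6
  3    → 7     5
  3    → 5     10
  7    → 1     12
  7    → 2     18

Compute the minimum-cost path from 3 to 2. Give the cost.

Candidate routes:
3→7→2: 5 + 18 = 23
3→7→1→2: 5 + 12 + 6 = 23
Shortest: 23.

23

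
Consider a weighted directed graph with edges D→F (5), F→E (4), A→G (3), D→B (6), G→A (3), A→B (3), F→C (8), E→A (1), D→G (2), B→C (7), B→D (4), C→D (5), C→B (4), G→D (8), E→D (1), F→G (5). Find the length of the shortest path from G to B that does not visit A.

Routes from G to B avoiding A:
G-D-B: 8 + 6 = 14
G-D-F-C-B: 8 + 5 + 8 + 4 = 25
Shortest: 14.

14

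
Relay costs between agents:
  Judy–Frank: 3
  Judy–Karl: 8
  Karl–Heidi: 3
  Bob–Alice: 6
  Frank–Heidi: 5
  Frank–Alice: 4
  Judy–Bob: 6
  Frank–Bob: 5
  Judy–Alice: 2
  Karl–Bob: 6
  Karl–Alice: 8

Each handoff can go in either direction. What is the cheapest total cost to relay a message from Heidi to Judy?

A few of the Heidi→Judy routes:
Heidi -> Karl -> Judy: 3 + 8 = 11
Heidi -> Frank -> Judy: 5 + 3 = 8
Heidi -> Frank -> Alice -> Judy: 5 + 4 + 2 = 11
Heidi -> Karl -> Alice -> Judy: 3 + 8 + 2 = 13
The minimum is 8.

8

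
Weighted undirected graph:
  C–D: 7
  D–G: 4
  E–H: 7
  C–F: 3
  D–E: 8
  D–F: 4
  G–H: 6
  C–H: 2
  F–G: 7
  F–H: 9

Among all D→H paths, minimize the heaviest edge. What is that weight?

Comparing a few candidate routes:
D-C-H: max(7, 2) = 7
D-F-C-H: max(4, 3, 2) = 4
D-C-F-G-H: max(7, 3, 7, 6) = 7
D-G-H: max(4, 6) = 6
D-F-G-H: max(4, 7, 6) = 7
The minimum achievable maximum is 4.

4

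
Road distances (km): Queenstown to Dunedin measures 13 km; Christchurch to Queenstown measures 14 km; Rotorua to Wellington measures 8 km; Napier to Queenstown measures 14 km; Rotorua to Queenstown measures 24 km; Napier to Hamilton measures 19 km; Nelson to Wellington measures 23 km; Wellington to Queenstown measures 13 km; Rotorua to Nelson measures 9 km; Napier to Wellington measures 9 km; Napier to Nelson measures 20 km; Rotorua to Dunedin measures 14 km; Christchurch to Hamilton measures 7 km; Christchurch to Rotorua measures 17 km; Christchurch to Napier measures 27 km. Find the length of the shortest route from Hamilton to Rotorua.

24

Some routes from Hamilton to Rotorua:
Hamilton -> Christchurch -> Queenstown -> Rotorua: 7 + 14 + 24 = 45
Hamilton -> Christchurch -> Queenstown -> Dunedin -> Rotorua: 7 + 14 + 13 + 14 = 48
Hamilton -> Christchurch -> Rotorua: 7 + 17 = 24
Hamilton -> Christchurch -> Queenstown -> Wellington -> Rotorua: 7 + 14 + 13 + 8 = 42
Hamilton -> Napier -> Wellington -> Rotorua: 19 + 9 + 8 = 36
Hamilton -> Napier -> Nelson -> Rotorua: 19 + 20 + 9 = 48
The minimum is 24 km.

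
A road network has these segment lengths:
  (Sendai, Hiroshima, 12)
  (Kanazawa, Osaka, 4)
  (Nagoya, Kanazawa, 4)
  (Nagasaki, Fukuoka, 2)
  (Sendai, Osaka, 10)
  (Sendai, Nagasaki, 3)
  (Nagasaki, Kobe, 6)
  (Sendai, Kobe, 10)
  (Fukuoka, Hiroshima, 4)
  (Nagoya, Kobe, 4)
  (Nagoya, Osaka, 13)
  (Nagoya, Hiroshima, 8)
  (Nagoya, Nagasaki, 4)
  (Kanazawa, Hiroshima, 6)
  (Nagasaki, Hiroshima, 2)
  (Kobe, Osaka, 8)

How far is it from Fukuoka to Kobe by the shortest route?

Some routes from Fukuoka to Kobe:
Fukuoka-Nagasaki-Nagoya-Kobe: 2 + 4 + 4 = 10
Fukuoka-Hiroshima-Nagasaki-Kobe: 4 + 2 + 6 = 12
Fukuoka-Nagasaki-Kobe: 2 + 6 = 8
Shortest: 8.

8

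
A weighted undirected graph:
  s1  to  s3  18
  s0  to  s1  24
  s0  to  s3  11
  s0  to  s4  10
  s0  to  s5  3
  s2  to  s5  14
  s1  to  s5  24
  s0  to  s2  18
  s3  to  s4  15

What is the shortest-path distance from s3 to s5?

14

Checking several routes:
s3→s4→s0→s5: 15 + 10 + 3 = 28
s3→s0→s5: 11 + 3 = 14
s3→s1→s0→s5: 18 + 24 + 3 = 45
s3→s1→s5: 18 + 24 = 42
s3→s0→s2→s5: 11 + 18 + 14 = 43
Best route has total 14.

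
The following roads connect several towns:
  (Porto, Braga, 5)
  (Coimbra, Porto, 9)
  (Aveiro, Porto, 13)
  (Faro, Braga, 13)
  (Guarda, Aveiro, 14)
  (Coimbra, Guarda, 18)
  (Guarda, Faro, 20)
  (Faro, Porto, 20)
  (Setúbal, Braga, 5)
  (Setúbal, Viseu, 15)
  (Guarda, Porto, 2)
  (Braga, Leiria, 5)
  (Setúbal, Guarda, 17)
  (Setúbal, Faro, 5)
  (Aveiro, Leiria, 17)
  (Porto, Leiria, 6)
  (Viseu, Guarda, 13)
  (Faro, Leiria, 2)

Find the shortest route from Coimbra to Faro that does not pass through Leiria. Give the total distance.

24

Comparing a few candidate routes:
Coimbra-Porto-Guarda-Faro: 9 + 2 + 20 = 31
Coimbra-Porto-Faro: 9 + 20 = 29
Coimbra-Porto-Braga-Faro: 9 + 5 + 13 = 27
Coimbra-Porto-Braga-Setúbal-Faro: 9 + 5 + 5 + 5 = 24
Best route has total 24.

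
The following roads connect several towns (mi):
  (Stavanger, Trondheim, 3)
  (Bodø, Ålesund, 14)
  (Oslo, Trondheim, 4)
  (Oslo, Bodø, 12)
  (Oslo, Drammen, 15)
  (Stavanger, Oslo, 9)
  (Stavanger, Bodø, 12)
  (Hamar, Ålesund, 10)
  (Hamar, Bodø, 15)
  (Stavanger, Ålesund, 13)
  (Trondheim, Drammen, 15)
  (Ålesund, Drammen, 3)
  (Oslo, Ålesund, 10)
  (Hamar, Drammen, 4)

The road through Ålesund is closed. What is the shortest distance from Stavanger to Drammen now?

18

Comparing a few candidate routes:
Stavanger - Trondheim - Drammen: 3 + 15 = 18
Stavanger - Oslo - Trondheim - Drammen: 9 + 4 + 15 = 28
Stavanger - Bodø - Hamar - Drammen: 12 + 15 + 4 = 31
Stavanger - Oslo - Drammen: 9 + 15 = 24
Stavanger - Trondheim - Oslo - Drammen: 3 + 4 + 15 = 22
Stavanger - Trondheim - Oslo - Bodø - Hamar - Drammen: 3 + 4 + 12 + 15 + 4 = 38
The minimum is 18 mi.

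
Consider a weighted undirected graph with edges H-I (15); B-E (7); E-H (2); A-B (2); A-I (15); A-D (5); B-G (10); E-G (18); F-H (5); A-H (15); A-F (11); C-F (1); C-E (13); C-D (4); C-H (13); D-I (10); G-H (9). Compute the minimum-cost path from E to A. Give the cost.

Some routes from E to A:
E -> H -> A: 2 + 15 = 17
E -> H -> F -> C -> D -> A: 2 + 5 + 1 + 4 + 5 = 17
E -> B -> A: 7 + 2 = 9
E -> H -> F -> A: 2 + 5 + 11 = 18
Shortest: 9.

9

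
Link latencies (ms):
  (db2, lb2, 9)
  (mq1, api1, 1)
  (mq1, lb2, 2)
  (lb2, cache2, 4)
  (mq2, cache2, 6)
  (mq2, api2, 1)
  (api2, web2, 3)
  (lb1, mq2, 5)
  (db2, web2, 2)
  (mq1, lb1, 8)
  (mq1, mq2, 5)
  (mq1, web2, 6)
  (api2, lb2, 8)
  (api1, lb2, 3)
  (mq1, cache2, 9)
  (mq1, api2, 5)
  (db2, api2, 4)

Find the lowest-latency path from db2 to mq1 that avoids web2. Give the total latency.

Some routes from db2 to mq1 avoiding web2:
db2→api2→mq1: 4 + 5 = 9
db2→lb2→mq1: 9 + 2 = 11
db2→api2→mq2→mq1: 4 + 1 + 5 = 10
The minimum is 9 ms.

9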